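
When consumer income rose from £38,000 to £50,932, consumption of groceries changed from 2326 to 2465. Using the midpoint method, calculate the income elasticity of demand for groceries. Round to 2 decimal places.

0.20

%ΔQ = (2465 − 2326)/[(2326+2465)/2] = 139/2395.5 ≈ 0.0580.
%ΔI = (50,932 − 38,000)/[(38,000+50,932)/2] = 12932/44466 ≈ 0.2908.
E_I = %ΔQ/%ΔI ≈ 0.20.
E_I ∈ (0,1): normal good (necessity).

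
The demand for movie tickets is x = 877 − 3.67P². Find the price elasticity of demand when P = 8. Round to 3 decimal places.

-0.732

At P = 8, x = 642.12.
dx/dP = −2·3.67·P = −58.72.
Point elasticity E = (dx/dP)·(P/x) = -58.72 × 8/642.12 ≈ -0.732.
|E| < 1, so demand is inelastic at this price.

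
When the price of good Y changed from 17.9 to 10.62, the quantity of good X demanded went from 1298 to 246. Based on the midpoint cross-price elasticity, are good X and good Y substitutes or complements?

substitutes

%ΔQ_x = (246 − 1298)/[(1298+246)/2] = -1052/772 ≈ -1.3627.
%ΔP_y = (10.62 − 17.9)/[(17.9+10.62)/2] ≈ -0.5105.
E_xy = -1.3627/-0.5105 ≈ 2.669.
E_xy > 0, so the goods are substitutes.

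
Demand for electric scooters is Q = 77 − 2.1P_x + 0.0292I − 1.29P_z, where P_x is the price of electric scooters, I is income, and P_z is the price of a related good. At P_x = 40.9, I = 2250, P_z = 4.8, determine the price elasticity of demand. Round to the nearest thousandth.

Substituting, Q = 77 − 2.1(40.9) + 0.0292(2250) − 1.29(4.8) = 77 − 85.89 + 65.7 − 6.192 = 50.618.
∂Q/∂P_x = −2.1, so E_p = (−2.1)·(40.9/50.618) ≈ -1.697.
|E_p| > 1: demand is elastic.

-1.697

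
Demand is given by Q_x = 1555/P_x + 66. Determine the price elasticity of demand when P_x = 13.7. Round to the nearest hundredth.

-0.63

At P_x = 13.7, Q_x = 179.5036.
dQ_x/dP_x = −1555/P_x² = −8.2849.
Point elasticity E = (dQ_x/dP_x)·(P_x/Q_x) = -8.2849 × 13.7/179.5036 ≈ -0.63.
|E| < 1, so demand is inelastic at this price.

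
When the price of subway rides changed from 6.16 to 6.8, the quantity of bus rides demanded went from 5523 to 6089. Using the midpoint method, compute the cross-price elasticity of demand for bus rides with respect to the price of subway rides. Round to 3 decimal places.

%ΔQ_x = (6089 − 5523)/[(5523+6089)/2] = 566/5806 ≈ 0.0975.
%ΔP_y = (6.8 − 6.16)/[(6.16+6.8)/2] ≈ 0.0988.
E_xy = 0.0975/0.0988 ≈ 0.987.
E_xy > 0, so bus rides and subway rides are substitutes.

0.987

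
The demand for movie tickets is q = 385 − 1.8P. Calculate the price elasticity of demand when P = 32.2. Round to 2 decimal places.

At P = 32.2, q = 327.04.
dq/dP = −1.8.
Point elasticity E = (dq/dP)·(P/q) = -1.8 × 32.2/327.04 ≈ -0.18.
|E| < 1, so demand is inelastic at this price.

-0.18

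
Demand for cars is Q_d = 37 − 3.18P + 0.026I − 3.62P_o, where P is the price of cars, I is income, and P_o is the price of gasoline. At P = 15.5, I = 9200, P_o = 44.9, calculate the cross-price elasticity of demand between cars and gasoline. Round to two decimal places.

-2.52

Substituting, Q_d = 37 − 3.18(15.5) + 0.026(9200) − 3.62(44.9) = 37 − 49.29 + 239.2 − 162.538 = 64.372.
∂Q_d/∂P_o = −3.62, so E_xy = -3.62·(44.9/64.372) ≈ -2.52.
E_xy < 0: the goods are complements.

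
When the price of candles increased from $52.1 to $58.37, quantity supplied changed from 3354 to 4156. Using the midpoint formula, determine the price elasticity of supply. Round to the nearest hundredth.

1.88

%ΔQ = (4156 − 3354)/[(3354 + 4156)/2] = 802/3755 ≈ 0.2136.
%ΔP = (58.37 − 52.1)/[(52.1 + 58.37)/2] = 6.27/55.235 ≈ 0.1135.
Arc elasticity E = %ΔQ/%ΔP ≈ 0.2136/0.1135 ≈ 1.88.
|E| > 1: supply is elastic over this range.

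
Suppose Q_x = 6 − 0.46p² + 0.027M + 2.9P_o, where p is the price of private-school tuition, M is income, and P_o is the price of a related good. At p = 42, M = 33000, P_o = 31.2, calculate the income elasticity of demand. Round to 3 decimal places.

5.061

First evaluate Q_x: 6 − 0.46(42)² + 0.027(33000) + 2.9(31.2) = 6 − 811.44 + 891 + 90.48 = 176.04.
∂Q_x/∂M = +0.027, so E_I = 0.027·(33000/176.04) ≈ 5.061.
E_I > 1: normal good (luxury).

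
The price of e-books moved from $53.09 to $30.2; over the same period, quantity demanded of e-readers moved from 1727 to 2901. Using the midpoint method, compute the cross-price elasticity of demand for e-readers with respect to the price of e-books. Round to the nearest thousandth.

%ΔQ_x = (2901 − 1727)/[(1727+2901)/2] = 1174/2314 ≈ 0.5073.
%ΔP_y = (30.2 − 53.09)/[(53.09+30.2)/2] ≈ -0.5496.
E_xy = 0.5073/-0.5496 ≈ -0.923.
E_xy < 0, so e-readers and e-books are complements.

-0.923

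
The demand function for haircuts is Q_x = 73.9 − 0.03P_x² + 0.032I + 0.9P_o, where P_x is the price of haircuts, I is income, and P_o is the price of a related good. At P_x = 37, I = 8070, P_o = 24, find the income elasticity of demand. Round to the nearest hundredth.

0.83

Substituting, Q_x = 73.9 − 0.03(37)² + 0.032(8070) + 0.9(24) = 73.9 − 41.07 + 258.24 + 21.6 = 312.67.
∂Q_x/∂I = +0.032, so E_I = 0.032·(8070/312.67) ≈ 0.83.
E_I ∈ (0,1): normal good (necessity).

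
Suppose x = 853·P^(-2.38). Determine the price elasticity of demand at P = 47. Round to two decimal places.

-2.38

For a Cobb–Douglas (constant-elasticity) form x = A·P^α·…, the elasticity with respect to P equals the exponent α at every point.
Here the exponent on P is -2.38, so the price elasticity of demand is -2.38.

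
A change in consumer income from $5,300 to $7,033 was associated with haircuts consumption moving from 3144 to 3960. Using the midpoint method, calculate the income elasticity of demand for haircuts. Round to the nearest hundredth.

%ΔQ = (3960 − 3144)/[(3144+3960)/2] = 816/3552 ≈ 0.2297.
%ΔI = (7,033 − 5,300)/[(5,300+7,033)/2] = 1733/6166.5 ≈ 0.2810.
E_I = %ΔQ/%ΔI ≈ 0.82.
E_I ∈ (0,1): normal good (necessity).

0.82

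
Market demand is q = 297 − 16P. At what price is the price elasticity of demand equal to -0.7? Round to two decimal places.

7.64

Set −bP/(a − bP) = −0.7 ⇒ bP = 0.7(a − bP) ⇒ bP(1+0.7) = 0.7·a.
P = 0.7·297/(16·1.7) ≈ 7.64.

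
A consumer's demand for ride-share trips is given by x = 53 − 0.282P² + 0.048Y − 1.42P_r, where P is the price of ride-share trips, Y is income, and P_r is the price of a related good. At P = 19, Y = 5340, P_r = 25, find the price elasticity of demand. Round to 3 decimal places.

Evaluating quantity at (P, Y, P_r) gives x = 53 − 0.282(19)² + 0.048(5340) − 1.42(25) = 53 − 101.802 + 256.32 − 35.5 = 172.018.
∂x/∂P = −2·0.282·P = -10.716, so E_p = -10.716·(19/172.018) ≈ -1.184.
|E_p| > 1: demand is elastic.

-1.184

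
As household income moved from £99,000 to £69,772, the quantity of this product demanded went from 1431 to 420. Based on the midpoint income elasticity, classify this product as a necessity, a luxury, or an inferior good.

luxury

%ΔQ = (420 − 1431)/[(1431+420)/2] = -1011/925.5 ≈ -1.0924.
%ΔI = (69,772 − 99,000)/[(99,000+69,772)/2] = -29228/84386 ≈ -0.3464.
E_I = %ΔQ/%ΔI ≈ 3.154.
E_I > 1: normal good (luxury).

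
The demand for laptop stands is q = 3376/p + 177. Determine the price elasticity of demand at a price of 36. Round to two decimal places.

-0.35

At p = 36, q = 270.7778.
dq/dp = −3376/p² = −2.6049.
Point elasticity E = (dq/dp)·(p/q) = -2.6049 × 36/270.7778 ≈ -0.35.
|E| < 1, so demand is inelastic at this price.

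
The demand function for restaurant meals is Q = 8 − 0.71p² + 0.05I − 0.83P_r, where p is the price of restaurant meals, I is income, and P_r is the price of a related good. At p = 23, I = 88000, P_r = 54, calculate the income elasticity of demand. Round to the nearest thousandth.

Evaluating quantity at (p, I, P_r) gives Q = 8 − 0.71(23)² + 0.05(88000) − 0.83(54) = 8 − 375.59 + 4400 − 44.82 = 3987.59.
∂Q/∂I = +0.05, so E_I = 0.05·(88000/3987.59) ≈ 1.103.
E_I > 1: normal good (luxury).

1.103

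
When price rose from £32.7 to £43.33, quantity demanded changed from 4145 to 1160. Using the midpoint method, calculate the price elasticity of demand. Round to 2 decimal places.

-4.02

%ΔQ = (1160 − 4145)/[(4145 + 1160)/2] = -2985/2652.5 ≈ -1.1254.
%Δp = (43.33 − 32.7)/[(32.7 + 43.33)/2] = 10.63/38.015 ≈ 0.2796.
Arc elasticity E = %ΔQ/%Δp ≈ -1.1254/0.2796 ≈ -4.02.
|E| > 1: demand is elastic over this range.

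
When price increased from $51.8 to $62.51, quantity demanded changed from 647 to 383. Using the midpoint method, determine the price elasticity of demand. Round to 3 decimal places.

-2.736

%ΔQ = (383 − 647)/[(647 + 383)/2] = -264/515 ≈ -0.5126.
%Δp = (62.51 − 51.8)/[(51.8 + 62.51)/2] = 10.71/57.155 ≈ 0.1874.
Arc elasticity E = %ΔQ/%Δp ≈ -0.5126/0.1874 ≈ -2.736.
|E| > 1: demand is elastic over this range.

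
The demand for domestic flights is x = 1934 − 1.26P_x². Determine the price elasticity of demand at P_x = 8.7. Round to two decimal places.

At P_x = 8.7, x = 1838.6306.
dx/dP_x = −2·1.26·P_x = −21.924.
Point elasticity E = (dx/dP_x)·(P_x/x) = -21.924 × 8.7/1838.6306 ≈ -0.10.
|E| < 1, so demand is inelastic at this price.

-0.10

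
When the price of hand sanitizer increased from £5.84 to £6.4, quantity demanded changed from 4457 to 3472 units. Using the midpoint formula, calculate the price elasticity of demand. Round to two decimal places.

%ΔQ = (3472 − 4457)/[(4457 + 3472)/2] = -985/3964.5 ≈ -0.2485.
%ΔP = (6.4 − 5.84)/[(5.84 + 6.4)/2] = 0.56/6.12 ≈ 0.0915.
Arc elasticity E = %ΔQ/%ΔP ≈ -0.2485/0.0915 ≈ -2.72.
|E| > 1: demand is elastic over this range.

-2.72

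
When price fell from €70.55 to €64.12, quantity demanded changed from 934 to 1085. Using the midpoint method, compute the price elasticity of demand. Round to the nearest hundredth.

-1.57

%Δq = (1085 − 934)/[(934 + 1085)/2] = 151/1009.5 ≈ 0.1496.
%ΔP = (64.12 − 70.55)/[(70.55 + 64.12)/2] = -6.43/67.335 ≈ -0.0955.
Arc elasticity E = %Δq/%ΔP ≈ 0.1496/-0.0955 ≈ -1.57.
|E| > 1: demand is elastic over this range.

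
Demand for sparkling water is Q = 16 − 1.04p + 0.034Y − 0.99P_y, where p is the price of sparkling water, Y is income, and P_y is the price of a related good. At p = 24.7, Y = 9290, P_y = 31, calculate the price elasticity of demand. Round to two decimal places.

-0.09

Q = 16 − 1.04(24.7) + 0.034(9290) − 0.99(31) = 16 − 25.688 + 315.86 − 30.69 = 275.482.
∂Q/∂p = −1.04, so E_p = (−1.04)·(24.7/275.482) ≈ -0.09.
|E_p| < 1: demand is inelastic.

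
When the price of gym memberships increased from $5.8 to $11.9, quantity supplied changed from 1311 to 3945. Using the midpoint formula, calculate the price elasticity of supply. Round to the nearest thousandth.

%ΔQ = (3945 − 1311)/[(1311 + 3945)/2] = 2634/2628 ≈ 1.0023.
%ΔP = (11.9 − 5.8)/[(5.8 + 11.9)/2] = 6.1/8.85 ≈ 0.6893.
Arc elasticity E = %ΔQ/%ΔP ≈ 1.0023/0.6893 ≈ 1.454.
|E| > 1: supply is elastic over this range.

1.454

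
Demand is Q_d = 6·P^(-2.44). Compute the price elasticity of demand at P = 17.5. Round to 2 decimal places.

For a Cobb–Douglas (constant-elasticity) form Q_d = A·P^α·…, the elasticity with respect to P equals the exponent α at every point.
Here the exponent on P is -2.44, so the price elasticity of demand is -2.44.

-2.44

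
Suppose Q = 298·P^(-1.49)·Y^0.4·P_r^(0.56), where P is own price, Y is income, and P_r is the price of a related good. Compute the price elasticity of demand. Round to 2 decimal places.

-1.49

For a Cobb–Douglas (constant-elasticity) form Q = A·P^α·…, the elasticity with respect to P equals the exponent α at every point.
Here the exponent on P is -1.49, so the price elasticity of demand is -1.49.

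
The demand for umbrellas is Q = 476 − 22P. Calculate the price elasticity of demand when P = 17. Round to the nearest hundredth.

At P = 17, Q = 102.
dQ/dP = −22.
Point elasticity E = (dQ/dP)·(P/Q) = -22 × 17/102 ≈ -3.67.
|E| > 1, so demand is elastic at this price.

-3.67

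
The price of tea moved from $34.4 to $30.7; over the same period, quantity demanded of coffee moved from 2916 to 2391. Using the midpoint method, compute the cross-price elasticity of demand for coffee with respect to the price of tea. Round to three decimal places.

1.741

%ΔQ_x = (2391 − 2916)/[(2916+2391)/2] = -525/2653.5 ≈ -0.1979.
%ΔP_y = (30.7 − 34.4)/[(34.4+30.7)/2] ≈ -0.1137.
E_xy = -0.1979/-0.1137 ≈ 1.741.
E_xy > 0, so coffee and tea are substitutes.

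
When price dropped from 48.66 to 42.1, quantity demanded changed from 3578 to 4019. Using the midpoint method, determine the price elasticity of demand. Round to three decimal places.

%ΔQ = (4019 − 3578)/[(3578 + 4019)/2] = 441/3798.5 ≈ 0.1161.
%Δp = (42.1 − 48.66)/[(48.66 + 42.1)/2] = -6.56/45.38 ≈ -0.1446.
Arc elasticity E = %ΔQ/%Δp ≈ 0.1161/-0.1446 ≈ -0.803.
|E| < 1: demand is inelastic over this range.

-0.803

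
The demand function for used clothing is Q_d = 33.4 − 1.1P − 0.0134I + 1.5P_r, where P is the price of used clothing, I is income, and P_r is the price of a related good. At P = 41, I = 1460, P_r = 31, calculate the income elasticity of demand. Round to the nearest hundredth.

-1.28

Q_d = 33.4 − 1.1(41) − 0.0134(1460) + 1.5(31) = 33.4 − 45.1 − 19.564 + 46.5 = 15.236.
∂Q_d/∂I = −0.0134, so E_I = -0.0134·(1460/15.236) ≈ -1.28.
E_I < 0: inferior good.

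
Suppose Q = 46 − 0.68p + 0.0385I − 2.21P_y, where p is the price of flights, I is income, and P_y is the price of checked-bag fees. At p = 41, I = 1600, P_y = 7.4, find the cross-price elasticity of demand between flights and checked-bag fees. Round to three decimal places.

-0.258

Evaluating quantity at (p, I, P_y) gives Q = 46 − 0.68(41) + 0.0385(1600) − 2.21(7.4) = 46 − 27.88 + 61.6 − 16.354 = 63.366.
∂Q/∂P_y = −2.21, so E_xy = -2.21·(7.4/63.366) ≈ -0.258.
E_xy < 0: the goods are complements.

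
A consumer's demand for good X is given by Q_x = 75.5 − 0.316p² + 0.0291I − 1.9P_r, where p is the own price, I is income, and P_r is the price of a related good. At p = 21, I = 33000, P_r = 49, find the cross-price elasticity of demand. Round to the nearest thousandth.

-0.116

Substituting, Q_x = 75.5 − 0.316(21)² + 0.0291(33000) − 1.9(49) = 75.5 − 139.356 + 960.3 − 93.1 = 803.344.
∂Q_x/∂P_r = −1.9, so E_xy = -1.9·(49/803.344) ≈ -0.116.
E_xy < 0: the goods are complements.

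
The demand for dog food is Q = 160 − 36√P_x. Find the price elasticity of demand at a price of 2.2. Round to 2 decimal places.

At P_x = 2.2, Q = 106.6034.
dQ/dP_x = −36/(2√P_x) = −36/(2·1.4832).
Point elasticity E = (dQ/dP_x)·(P_x/Q) = -12.1356 × 2.2/106.6034 ≈ -0.25.
|E| < 1, so demand is inelastic at this price.

-0.25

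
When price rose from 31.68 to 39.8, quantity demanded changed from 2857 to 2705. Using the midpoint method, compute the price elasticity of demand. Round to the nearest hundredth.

%Δq = (2705 − 2857)/[(2857 + 2705)/2] = -152/2781 ≈ -0.0547.
%Δp = (39.8 − 31.68)/[(31.68 + 39.8)/2] = 8.12/35.74 ≈ 0.2272.
Arc elasticity E = %Δq/%Δp ≈ -0.0547/0.2272 ≈ -0.24.
|E| < 1: demand is inelastic over this range.

-0.24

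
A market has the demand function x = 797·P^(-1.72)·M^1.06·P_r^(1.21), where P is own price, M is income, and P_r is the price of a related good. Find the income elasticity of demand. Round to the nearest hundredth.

1.06

For a Cobb–Douglas (constant-elasticity) form x = A·M^α·…, the elasticity with respect to M equals the exponent α at every point.
Here the exponent on M is 1.06, so the income elasticity of demand is 1.06.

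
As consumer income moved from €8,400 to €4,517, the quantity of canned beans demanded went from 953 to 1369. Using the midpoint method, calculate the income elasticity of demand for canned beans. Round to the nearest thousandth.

-0.596

%ΔQ = (1369 − 953)/[(953+1369)/2] = 416/1161 ≈ 0.3583.
%ΔI = (4,517 − 8,400)/[(8,400+4,517)/2] = -3883/6458.5 ≈ -0.6012.
E_I = %ΔQ/%ΔI ≈ -0.596.
E_I < 0: inferior good.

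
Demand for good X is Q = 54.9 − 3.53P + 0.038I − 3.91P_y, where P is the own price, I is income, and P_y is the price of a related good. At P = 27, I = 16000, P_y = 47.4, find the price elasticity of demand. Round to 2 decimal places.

-0.25

Evaluating quantity at (P, I, P_y) gives Q = 54.9 − 3.53(27) + 0.038(16000) − 3.91(47.4) = 54.9 − 95.31 + 608 − 185.334 = 382.256.
∂Q/∂P = −3.53, so E_p = (−3.53)·(27/382.256) ≈ -0.25.
|E_p| < 1: demand is inelastic.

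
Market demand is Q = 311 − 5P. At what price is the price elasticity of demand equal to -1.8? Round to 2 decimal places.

Set −bP/(a − bP) = −1.8 ⇒ bP = 1.8(a − bP) ⇒ bP(1+1.8) = 1.8·a.
P = 1.8·311/(5·2.8) ≈ 39.99.

39.99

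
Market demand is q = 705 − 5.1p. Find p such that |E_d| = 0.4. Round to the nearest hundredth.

39.50

Set −bp/(a − bp) = −0.4 ⇒ bp = 0.4(a − bp) ⇒ bp(1+0.4) = 0.4·a.
p = 0.4·705/(5.1·1.4) ≈ 39.50.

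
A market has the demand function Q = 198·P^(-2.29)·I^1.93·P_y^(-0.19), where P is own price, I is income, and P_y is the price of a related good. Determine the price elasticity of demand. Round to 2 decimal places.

For a Cobb–Douglas (constant-elasticity) form Q = A·P^α·…, the elasticity with respect to P equals the exponent α at every point.
Here the exponent on P is -2.29, so the price elasticity of demand is -2.29.

-2.29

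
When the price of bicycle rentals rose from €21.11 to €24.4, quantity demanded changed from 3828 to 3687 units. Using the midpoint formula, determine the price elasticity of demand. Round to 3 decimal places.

-0.260

%ΔQ = (3687 − 3828)/[(3828 + 3687)/2] = -141/3757.5 ≈ -0.0375.
%Δp = (24.4 − 21.11)/[(21.11 + 24.4)/2] = 3.29/22.755 ≈ 0.1446.
Arc elasticity E = %ΔQ/%Δp ≈ -0.0375/0.1446 ≈ -0.260.
|E| < 1: demand is inelastic over this range.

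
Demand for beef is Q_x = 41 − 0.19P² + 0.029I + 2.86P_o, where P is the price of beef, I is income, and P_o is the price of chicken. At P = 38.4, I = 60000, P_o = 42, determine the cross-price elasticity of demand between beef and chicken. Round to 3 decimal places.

0.074

First evaluate Q_x: 41 − 0.19(38.4)² + 0.029(60000) + 2.86(42) = 41 − 280.1664 + 1740 + 120.12 = 1620.9536.
∂Q_x/∂P_o = +2.86, so E_xy = 2.86·(42/1620.9536) ≈ 0.074.
E_xy > 0: the goods are substitutes.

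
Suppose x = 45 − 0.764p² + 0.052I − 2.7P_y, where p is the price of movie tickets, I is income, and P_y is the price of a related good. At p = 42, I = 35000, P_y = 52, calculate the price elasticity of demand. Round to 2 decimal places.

x = 45 − 0.764(42)² + 0.052(35000) − 2.7(52) = 45 − 1347.696 + 1820 − 140.4 = 376.904.
∂x/∂p = −2·0.764·p = -64.176, so E_p = -64.176·(42/376.904) ≈ -7.15.
|E_p| > 1: demand is elastic.

-7.15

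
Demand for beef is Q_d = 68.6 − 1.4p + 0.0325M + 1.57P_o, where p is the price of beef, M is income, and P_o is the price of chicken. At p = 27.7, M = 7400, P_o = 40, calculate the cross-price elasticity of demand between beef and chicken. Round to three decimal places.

Q_d = 68.6 − 1.4(27.7) + 0.0325(7400) + 1.57(40) = 68.6 − 38.78 + 240.5 + 62.8 = 333.12.
∂Q_d/∂P_o = +1.57, so E_xy = 1.57·(40/333.12) ≈ 0.189.
E_xy > 0: the goods are substitutes.

0.189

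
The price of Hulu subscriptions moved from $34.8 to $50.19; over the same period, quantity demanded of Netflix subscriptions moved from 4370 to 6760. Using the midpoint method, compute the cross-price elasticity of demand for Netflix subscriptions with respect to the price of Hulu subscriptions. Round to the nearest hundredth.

1.19

%ΔQ_x = (6760 − 4370)/[(4370+6760)/2] = 2390/5565 ≈ 0.4295.
%ΔP_y = (50.19 − 34.8)/[(34.8+50.19)/2] ≈ 0.3622.
E_xy = 0.4295/0.3622 ≈ 1.19.
E_xy > 0, so Netflix subscriptions and Hulu subscriptions are substitutes.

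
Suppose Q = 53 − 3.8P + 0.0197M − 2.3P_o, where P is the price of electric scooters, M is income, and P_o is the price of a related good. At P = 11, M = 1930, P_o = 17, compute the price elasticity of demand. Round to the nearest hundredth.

-4.13

Q = 53 − 3.8(11) + 0.0197(1930) − 2.3(17) = 53 − 41.8 + 38.021 − 39.1 = 10.121.
∂Q/∂P = −3.8, so E_p = (−3.8)·(11/10.121) ≈ -4.13.
|E_p| > 1: demand is elastic.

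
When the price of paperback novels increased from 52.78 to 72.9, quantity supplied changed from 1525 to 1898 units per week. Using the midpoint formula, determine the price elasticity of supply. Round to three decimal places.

%ΔQ = (1898 − 1525)/[(1525 + 1898)/2] = 373/1711.5 ≈ 0.2179.
%Δp = (72.9 − 52.78)/[(52.78 + 72.9)/2] = 20.12/62.84 ≈ 0.3202.
Arc elasticity E = %ΔQ/%Δp ≈ 0.2179/0.3202 ≈ 0.681.
|E| < 1: supply is inelastic over this range.

0.681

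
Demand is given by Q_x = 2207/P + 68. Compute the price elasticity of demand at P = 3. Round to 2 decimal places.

-0.92

At P = 3, Q_x = 803.6667.
dQ_x/dP = −2207/P² = −245.2222.
Point elasticity E = (dQ_x/dP)·(P/Q_x) = -245.2222 × 3/803.6667 ≈ -0.92.
|E| < 1, so demand is inelastic at this price.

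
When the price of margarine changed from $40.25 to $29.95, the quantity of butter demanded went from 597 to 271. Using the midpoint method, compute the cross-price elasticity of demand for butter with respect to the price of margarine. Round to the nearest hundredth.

%ΔQ_x = (271 − 597)/[(597+271)/2] = -326/434 ≈ -0.7512.
%ΔP_y = (29.95 − 40.25)/[(40.25+29.95)/2] ≈ -0.2934.
E_xy = -0.7512/-0.2934 ≈ 2.56.
E_xy > 0, so butter and margarine are substitutes.

2.56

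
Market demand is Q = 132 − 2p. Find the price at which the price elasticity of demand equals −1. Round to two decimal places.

For linear demand Q = a − bp, E = −bp/(a − bp). |E| = 1 ⇒ bp = a − bp ⇒ p = a/(2b).
p = 132/(2·2) = 33.00.

33.00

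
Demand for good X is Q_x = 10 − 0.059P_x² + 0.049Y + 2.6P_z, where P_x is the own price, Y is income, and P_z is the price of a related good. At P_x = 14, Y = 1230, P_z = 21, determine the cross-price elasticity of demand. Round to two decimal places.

0.48

At the given point, Q_x = 10 − 0.059(14)² + 0.049(1230) + 2.6(21) = 10 − 11.564 + 60.27 + 54.6 = 113.306.
∂Q_x/∂P_z = +2.6, so E_xy = 2.6·(21/113.306) ≈ 0.48.
E_xy > 0: the goods are substitutes.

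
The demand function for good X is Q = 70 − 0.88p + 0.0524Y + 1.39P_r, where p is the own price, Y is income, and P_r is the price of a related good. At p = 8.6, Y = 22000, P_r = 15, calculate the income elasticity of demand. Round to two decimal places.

Evaluating quantity at (p, Y, P_r) gives Q = 70 − 0.88(8.6) + 0.0524(22000) + 1.39(15) = 70 − 7.568 + 1152.8 + 20.85 = 1236.082.
∂Q/∂Y = +0.0524, so E_I = 0.0524·(22000/1236.082) ≈ 0.93.
E_I ∈ (0,1): normal good (necessity).

0.93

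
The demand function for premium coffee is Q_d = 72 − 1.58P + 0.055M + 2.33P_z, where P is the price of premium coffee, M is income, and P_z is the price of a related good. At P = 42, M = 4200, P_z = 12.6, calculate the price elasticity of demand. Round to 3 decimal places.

At the given point, Q_d = 72 − 1.58(42) + 0.055(4200) + 2.33(12.6) = 72 − 66.36 + 231 + 29.358 = 265.998.
∂Q_d/∂P = −1.58, so E_p = (−1.58)·(42/265.998) ≈ -0.249.
|E_p| < 1: demand is inelastic.

-0.249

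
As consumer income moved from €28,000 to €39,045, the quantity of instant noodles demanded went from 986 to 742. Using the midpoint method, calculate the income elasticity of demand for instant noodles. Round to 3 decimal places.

%ΔQ = (742 − 986)/[(986+742)/2] = -244/864 ≈ -0.2824.
%ΔI = (39,045 − 28,000)/[(28,000+39,045)/2] = 11045/33522.5 ≈ 0.3295.
E_I = %ΔQ/%ΔI ≈ -0.857.
E_I < 0: inferior good.

-0.857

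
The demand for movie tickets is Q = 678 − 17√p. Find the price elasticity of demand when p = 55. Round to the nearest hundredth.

At p = 55, Q = 551.9246.
dQ/dp = −17/(2√p) = −17/(2·7.4162).
Point elasticity E = (dQ/dp)·(p/Q) = -1.1461 × 55/551.9246 ≈ -0.11.
|E| < 1, so demand is inelastic at this price.

-0.11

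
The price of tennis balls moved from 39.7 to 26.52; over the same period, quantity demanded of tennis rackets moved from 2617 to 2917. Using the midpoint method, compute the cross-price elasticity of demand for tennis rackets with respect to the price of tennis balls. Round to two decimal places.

%ΔQ_x = (2917 − 2617)/[(2617+2917)/2] = 300/2767 ≈ 0.1084.
%ΔP_y = (26.52 − 39.7)/[(39.7+26.52)/2] ≈ -0.3981.
E_xy = 0.1084/-0.3981 ≈ -0.27.
E_xy < 0, so tennis rackets and tennis balls are complements.

-0.27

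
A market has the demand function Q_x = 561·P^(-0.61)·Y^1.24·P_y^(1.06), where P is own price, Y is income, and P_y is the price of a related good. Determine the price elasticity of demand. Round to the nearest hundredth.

-0.61

For a Cobb–Douglas (constant-elasticity) form Q_x = A·P^α·…, the elasticity with respect to P equals the exponent α at every point.
Here the exponent on P is -0.61, so the price elasticity of demand is -0.61.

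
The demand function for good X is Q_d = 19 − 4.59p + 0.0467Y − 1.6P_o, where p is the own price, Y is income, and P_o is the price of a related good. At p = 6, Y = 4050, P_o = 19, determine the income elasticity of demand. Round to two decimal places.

1.26

Substituting, Q_d = 19 − 4.59(6) + 0.0467(4050) − 1.6(19) = 19 − 27.54 + 189.135 − 30.4 = 150.195.
∂Q_d/∂Y = +0.0467, so E_I = 0.0467·(4050/150.195) ≈ 1.26.
E_I > 1: normal good (luxury).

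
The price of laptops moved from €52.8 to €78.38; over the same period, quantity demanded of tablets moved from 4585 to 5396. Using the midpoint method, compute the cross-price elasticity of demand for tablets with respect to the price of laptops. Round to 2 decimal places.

0.42

%ΔQ_x = (5396 − 4585)/[(4585+5396)/2] = 811/4990.5 ≈ 0.1625.
%ΔP_y = (78.38 − 52.8)/[(52.8+78.38)/2] ≈ 0.3900.
E_xy = 0.1625/0.3900 ≈ 0.42.
E_xy > 0, so tablets and laptops are substitutes.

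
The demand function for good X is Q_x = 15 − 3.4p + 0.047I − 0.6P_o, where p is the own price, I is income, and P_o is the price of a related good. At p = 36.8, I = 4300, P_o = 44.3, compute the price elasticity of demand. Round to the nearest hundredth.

Substituting, Q_x = 15 − 3.4(36.8) + 0.047(4300) − 0.6(44.3) = 15 − 125.12 + 202.1 − 26.58 = 65.4.
∂Q_x/∂p = −3.4, so E_p = (−3.4)·(36.8/65.4) ≈ -1.91.
|E_p| > 1: demand is elastic.

-1.91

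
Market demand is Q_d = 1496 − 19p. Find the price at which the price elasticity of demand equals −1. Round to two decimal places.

39.37

For linear demand Q_d = a − bp, E = −bp/(a − bp). |E| = 1 ⇒ bp = a − bp ⇒ p = a/(2b).
p = 1496/(2·19) ≈ 39.37.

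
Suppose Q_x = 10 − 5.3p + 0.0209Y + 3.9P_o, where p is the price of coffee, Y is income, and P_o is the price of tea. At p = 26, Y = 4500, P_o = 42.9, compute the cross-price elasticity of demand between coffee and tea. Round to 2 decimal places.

1.25

First evaluate Q_x: 10 − 5.3(26) + 0.0209(4500) + 3.9(42.9) = 10 − 137.8 + 94.05 + 167.31 = 133.56.
∂Q_x/∂P_o = +3.9, so E_xy = 3.9·(42.9/133.56) ≈ 1.25.
E_xy > 0: the goods are substitutes.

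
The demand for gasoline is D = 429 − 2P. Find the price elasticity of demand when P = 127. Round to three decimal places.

-1.451

At P = 127, D = 175.
dD/dP = −2.
Point elasticity E = (dD/dP)·(P/D) = -2 × 127/175 ≈ -1.451.
|E| > 1, so demand is elastic at this price.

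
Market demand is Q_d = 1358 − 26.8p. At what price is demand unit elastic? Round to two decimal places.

25.34

For linear demand Q_d = a − bp, E = −bp/(a − bp). |E| = 1 ⇒ bp = a − bp ⇒ p = a/(2b).
p = 1358/(2·26.8) ≈ 25.34.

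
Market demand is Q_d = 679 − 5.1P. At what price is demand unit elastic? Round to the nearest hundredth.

66.57

For linear demand Q_d = a − bP, E = −bP/(a − bP). |E| = 1 ⇒ bP = a − bP ⇒ P = a/(2b).
P = 679/(2·5.1) ≈ 66.57.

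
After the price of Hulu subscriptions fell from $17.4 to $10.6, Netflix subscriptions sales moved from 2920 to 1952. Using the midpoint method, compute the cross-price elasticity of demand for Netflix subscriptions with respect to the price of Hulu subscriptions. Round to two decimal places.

0.82

%ΔQ_x = (1952 − 2920)/[(2920+1952)/2] = -968/2436 ≈ -0.3974.
%ΔP_y = (10.6 − 17.4)/[(17.4+10.6)/2] ≈ -0.4857.
E_xy = -0.3974/-0.4857 ≈ 0.82.
E_xy > 0, so Netflix subscriptions and Hulu subscriptions are substitutes.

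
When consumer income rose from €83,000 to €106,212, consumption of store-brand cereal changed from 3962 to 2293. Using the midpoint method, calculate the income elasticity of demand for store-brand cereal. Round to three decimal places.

%ΔQ = (2293 − 3962)/[(3962+2293)/2] = -1669/3127.5 ≈ -0.5337.
%ΔI = (106,212 − 83,000)/[(83,000+106,212)/2] = 23212/94606 ≈ 0.2454.
E_I = %ΔQ/%ΔI ≈ -2.175.
E_I < 0: inferior good.

-2.175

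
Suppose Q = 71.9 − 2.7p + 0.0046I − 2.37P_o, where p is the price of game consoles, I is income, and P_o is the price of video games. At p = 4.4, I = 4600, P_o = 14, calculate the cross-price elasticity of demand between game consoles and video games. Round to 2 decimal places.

Substituting, Q = 71.9 − 2.7(4.4) + 0.0046(4600) − 2.37(14) = 71.9 − 11.88 + 21.16 − 33.18 = 48.
∂Q/∂P_o = −2.37, so E_xy = -2.37·(14/48) ≈ -0.69.
E_xy < 0: the goods are complements.

-0.69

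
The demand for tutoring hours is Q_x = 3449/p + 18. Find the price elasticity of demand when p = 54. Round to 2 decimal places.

At p = 54, Q_x = 81.8704.
dQ_x/dp = −3449/p² = −1.1828.
Point elasticity E = (dQ_x/dp)·(p/Q_x) = -1.1828 × 54/81.8704 ≈ -0.78.
|E| < 1, so demand is inelastic at this price.

-0.78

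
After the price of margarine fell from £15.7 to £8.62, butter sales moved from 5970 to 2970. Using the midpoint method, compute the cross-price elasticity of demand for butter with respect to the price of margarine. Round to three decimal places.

1.153

%ΔQ_x = (2970 − 5970)/[(5970+2970)/2] = -3000/4470 ≈ -0.6711.
%ΔP_y = (8.62 − 15.7)/[(15.7+8.62)/2] ≈ -0.5822.
E_xy = -0.6711/-0.5822 ≈ 1.153.
E_xy > 0, so butter and margarine are substitutes.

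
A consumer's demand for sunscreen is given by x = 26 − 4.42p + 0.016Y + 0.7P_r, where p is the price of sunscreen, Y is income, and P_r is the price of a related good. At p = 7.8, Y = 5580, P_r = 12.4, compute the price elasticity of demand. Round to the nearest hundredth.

-0.39

Evaluating quantity at (p, Y, P_r) gives x = 26 − 4.42(7.8) + 0.016(5580) + 0.7(12.4) = 26 − 34.476 + 89.28 + 8.68 = 89.484.
∂x/∂p = −4.42, so E_p = (−4.42)·(7.8/89.484) ≈ -0.39.
|E_p| < 1: demand is inelastic.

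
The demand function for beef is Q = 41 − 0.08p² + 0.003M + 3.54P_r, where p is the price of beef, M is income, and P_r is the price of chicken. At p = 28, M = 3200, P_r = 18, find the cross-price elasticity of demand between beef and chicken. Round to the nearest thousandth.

First evaluate Q: 41 − 0.08(28)² + 0.003(3200) + 3.54(18) = 41 − 62.72 + 9.6 + 63.72 = 51.6.
∂Q/∂P_r = +3.54, so E_xy = 3.54·(18/51.6) ≈ 1.235.
E_xy > 0: the goods are substitutes.

1.235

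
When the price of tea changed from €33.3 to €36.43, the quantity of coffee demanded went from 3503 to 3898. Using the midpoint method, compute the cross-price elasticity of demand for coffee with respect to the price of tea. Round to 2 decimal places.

%ΔQ_x = (3898 − 3503)/[(3503+3898)/2] = 395/3700.5 ≈ 0.1067.
%ΔP_y = (36.43 − 33.3)/[(33.3+36.43)/2] ≈ 0.0898.
E_xy = 0.1067/0.0898 ≈ 1.19.
E_xy > 0, so coffee and tea are substitutes.

1.19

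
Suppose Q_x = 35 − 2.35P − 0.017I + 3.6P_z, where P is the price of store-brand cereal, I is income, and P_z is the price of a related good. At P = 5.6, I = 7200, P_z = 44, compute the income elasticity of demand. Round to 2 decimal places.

First evaluate Q_x: 35 − 2.35(5.6) − 0.017(7200) + 3.6(44) = 35 − 13.16 − 122.4 + 158.4 = 57.84.
∂Q_x/∂I = −0.017, so E_I = -0.017·(7200/57.84) ≈ -2.12.
E_I < 0: inferior good.

-2.12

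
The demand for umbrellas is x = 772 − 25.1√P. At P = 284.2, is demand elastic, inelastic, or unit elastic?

inelastic

At P = 284.2, x = 348.8584.
dx/dP = −25.1/(2√P) = −25.1/(2·16.8582).
Point elasticity E = (dx/dP)·(P/x) = -0.7444 × 284.2/348.8584 ≈ -0.606.
|E| ≈ 0.606 < 1, so demand is inelastic.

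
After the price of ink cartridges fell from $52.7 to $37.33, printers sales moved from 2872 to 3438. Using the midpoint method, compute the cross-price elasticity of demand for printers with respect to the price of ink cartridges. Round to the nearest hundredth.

%ΔQ_x = (3438 − 2872)/[(2872+3438)/2] = 566/3155 ≈ 0.1794.
%ΔP_y = (37.33 − 52.7)/[(52.7+37.33)/2] ≈ -0.3414.
E_xy = 0.1794/-0.3414 ≈ -0.53.
E_xy < 0, so printers and ink cartridges are complements.

-0.53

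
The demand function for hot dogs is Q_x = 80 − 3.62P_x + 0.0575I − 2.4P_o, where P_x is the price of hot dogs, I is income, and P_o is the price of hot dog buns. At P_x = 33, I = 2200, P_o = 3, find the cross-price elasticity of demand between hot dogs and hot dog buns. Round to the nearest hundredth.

First evaluate Q_x: 80 − 3.62(33) + 0.0575(2200) − 2.4(3) = 80 − 119.46 + 126.5 − 7.2 = 79.84.
∂Q_x/∂P_o = −2.4, so E_xy = -2.4·(3/79.84) ≈ -0.09.
E_xy < 0: the goods are complements.

-0.09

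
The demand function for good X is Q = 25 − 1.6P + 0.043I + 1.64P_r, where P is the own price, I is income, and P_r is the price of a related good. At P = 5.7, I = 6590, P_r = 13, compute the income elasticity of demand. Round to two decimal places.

Q = 25 − 1.6(5.7) + 0.043(6590) + 1.64(13) = 25 − 9.12 + 283.37 + 21.32 = 320.57.
∂Q/∂I = +0.043, so E_I = 0.043·(6590/320.57) ≈ 0.88.
E_I ∈ (0,1): normal good (necessity).

0.88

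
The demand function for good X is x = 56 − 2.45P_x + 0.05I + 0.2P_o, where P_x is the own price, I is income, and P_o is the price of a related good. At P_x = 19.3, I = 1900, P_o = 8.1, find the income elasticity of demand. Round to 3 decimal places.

Evaluating quantity at (P_x, I, P_o) gives x = 56 − 2.45(19.3) + 0.05(1900) + 0.2(8.1) = 56 − 47.285 + 95 + 1.62 = 105.335.
∂x/∂I = +0.05, so E_I = 0.05·(1900/105.335) ≈ 0.902.
E_I ∈ (0,1): normal good (necessity).

0.902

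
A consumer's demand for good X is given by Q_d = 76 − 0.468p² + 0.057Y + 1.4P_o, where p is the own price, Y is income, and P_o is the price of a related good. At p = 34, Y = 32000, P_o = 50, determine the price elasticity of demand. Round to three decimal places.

At the given point, Q_d = 76 − 0.468(34)² + 0.057(32000) + 1.4(50) = 76 − 541.008 + 1824 + 70 = 1428.992.
∂Q_d/∂p = −2·0.468·p = -31.824, so E_p = -31.824·(34/1428.992) ≈ -0.757.
|E_p| < 1: demand is inelastic.

-0.757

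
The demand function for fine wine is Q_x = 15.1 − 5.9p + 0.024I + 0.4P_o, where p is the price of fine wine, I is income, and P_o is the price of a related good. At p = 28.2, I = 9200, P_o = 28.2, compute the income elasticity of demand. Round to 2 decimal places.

2.73

First evaluate Q_x: 15.1 − 5.9(28.2) + 0.024(9200) + 0.4(28.2) = 15.1 − 166.38 + 220.8 + 11.28 = 80.8.
∂Q_x/∂I = +0.024, so E_I = 0.024·(9200/80.8) ≈ 2.73.
E_I > 1: normal good (luxury).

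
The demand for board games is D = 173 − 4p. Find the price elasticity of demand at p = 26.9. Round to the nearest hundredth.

-1.65

At p = 26.9, D = 65.4.
dD/dp = −4.
Point elasticity E = (dD/dp)·(p/D) = -4 × 26.9/65.4 ≈ -1.65.
|E| > 1, so demand is elastic at this price.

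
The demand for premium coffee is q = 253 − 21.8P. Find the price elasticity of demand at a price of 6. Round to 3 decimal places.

-1.070

At P = 6, q = 122.2.
dq/dP = −21.8.
Point elasticity E = (dq/dP)·(P/q) = -21.8 × 6/122.2 ≈ -1.070.
|E| > 1, so demand is elastic at this price.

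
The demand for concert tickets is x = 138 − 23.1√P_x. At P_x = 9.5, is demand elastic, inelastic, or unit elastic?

inelastic

At P_x = 9.5, x = 66.801.
dx/dP_x = −23.1/(2√P_x) = −23.1/(2·3.0822).
Point elasticity E = (dx/dP_x)·(P_x/x) = -3.7473 × 9.5/66.801 ≈ -0.533.
|E| ≈ 0.533 < 1, so demand is inelastic.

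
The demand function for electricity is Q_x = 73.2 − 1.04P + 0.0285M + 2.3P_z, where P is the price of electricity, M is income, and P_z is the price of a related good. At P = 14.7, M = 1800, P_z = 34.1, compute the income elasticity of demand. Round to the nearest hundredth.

Q_x = 73.2 − 1.04(14.7) + 0.0285(1800) + 2.3(34.1) = 73.2 − 15.288 + 51.3 + 78.43 = 187.642.
∂Q_x/∂M = +0.0285, so E_I = 0.0285·(1800/187.642) ≈ 0.27.
E_I ∈ (0,1): normal good (necessity).

0.27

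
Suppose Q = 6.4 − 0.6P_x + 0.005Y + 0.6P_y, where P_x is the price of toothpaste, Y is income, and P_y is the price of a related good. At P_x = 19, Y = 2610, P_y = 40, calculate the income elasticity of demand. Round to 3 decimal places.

0.407

Evaluating quantity at (P_x, Y, P_y) gives Q = 6.4 − 0.6(19) + 0.005(2610) + 0.6(40) = 6.4 − 11.4 + 13.05 + 24 = 32.05.
∂Q/∂Y = +0.005, so E_I = 0.005·(2610/32.05) ≈ 0.407.
E_I ∈ (0,1): normal good (necessity).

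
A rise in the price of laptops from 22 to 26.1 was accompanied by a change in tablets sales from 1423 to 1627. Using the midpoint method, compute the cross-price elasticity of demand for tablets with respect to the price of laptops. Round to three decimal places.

%ΔQ_x = (1627 − 1423)/[(1423+1627)/2] = 204/1525 ≈ 0.1338.
%ΔP_y = (26.1 − 22)/[(22+26.1)/2] ≈ 0.1705.
E_xy = 0.1338/0.1705 ≈ 0.785.
E_xy > 0, so tablets and laptops are substitutes.

0.785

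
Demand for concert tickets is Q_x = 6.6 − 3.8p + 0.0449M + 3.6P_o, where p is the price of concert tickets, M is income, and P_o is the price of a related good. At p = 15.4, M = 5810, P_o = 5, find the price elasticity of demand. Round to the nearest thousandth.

-0.258

First evaluate Q_x: 6.6 − 3.8(15.4) + 0.0449(5810) + 3.6(5) = 6.6 − 58.52 + 260.869 + 18 = 226.949.
∂Q_x/∂p = −3.8, so E_p = (−3.8)·(15.4/226.949) ≈ -0.258.
|E_p| < 1: demand is inelastic.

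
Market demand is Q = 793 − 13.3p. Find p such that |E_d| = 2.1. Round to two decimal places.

Set −bp/(a − bp) = −2.1 ⇒ bp = 2.1(a − bp) ⇒ bp(1+2.1) = 2.1·a.
p = 2.1·793/(13.3·3.1) ≈ 40.39.

40.39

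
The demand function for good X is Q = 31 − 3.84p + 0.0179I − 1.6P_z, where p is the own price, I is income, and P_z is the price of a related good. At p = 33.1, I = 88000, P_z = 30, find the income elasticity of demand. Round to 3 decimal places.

1.101

Q = 31 − 3.84(33.1) + 0.0179(88000) − 1.6(30) = 31 − 127.104 + 1575.2 − 48 = 1431.096.
∂Q/∂I = +0.0179, so E_I = 0.0179·(88000/1431.096) ≈ 1.101.
E_I > 1: normal good (luxury).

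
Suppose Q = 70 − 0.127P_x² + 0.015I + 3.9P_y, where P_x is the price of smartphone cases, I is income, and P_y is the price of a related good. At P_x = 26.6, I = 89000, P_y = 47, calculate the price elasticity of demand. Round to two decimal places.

-0.12

Q = 70 − 0.127(26.6)² + 0.015(89000) + 3.9(47) = 70 − 89.8601 + 1335 + 183.3 = 1498.4399.
∂Q/∂P_x = −2·0.127·P_x = -6.7564, so E_p = -6.7564·(26.6/1498.4399) ≈ -0.12.
|E_p| < 1: demand is inelastic.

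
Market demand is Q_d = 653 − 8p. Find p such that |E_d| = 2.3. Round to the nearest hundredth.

Set −bp/(a − bp) = −2.3 ⇒ bp = 2.3(a − bp) ⇒ bp(1+2.3) = 2.3·a.
p = 2.3·653/(8·3.3) ≈ 56.89.

56.89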